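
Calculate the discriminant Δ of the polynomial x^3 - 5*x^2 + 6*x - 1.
Δ = 49

For x^3 + a x^2 + b x + c the discriminant is Δ = 18 a b c - 4 a^3 c + a^2 b^2 - 4 b^3 - 27 c^2.
Plug a = -5, b = 6, c = -1:
  18*(-5)*(6)*(-1) - 4*(-5)^3*(-1) + (-5)^2*(6)^2 - 4*(6)^3 - 27*(-1)^2
  = 540 + (-500) + 900 + (-864) + (-27)
  = 49.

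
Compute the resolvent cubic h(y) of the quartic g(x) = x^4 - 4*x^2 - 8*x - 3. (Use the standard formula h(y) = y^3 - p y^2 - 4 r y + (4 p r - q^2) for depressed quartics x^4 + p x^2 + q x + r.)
h(y) = y^3 + 4*y^2 + 12*y - 16

Identify coefficients: p = -4, q = -8, r = -3.
Plug into h(y) = y^3 - p y^2 - 4 r y + (4 p r - q^2):
  h(y) = y^3 - (-4) y^2 - 4*(-3) y + (4*(-4)*(-3) - (-8)^2)
       = y^3 + (4) y^2 + (12) y + (-16).
Simplifying: h(y) = y^3 + 4*y^2 + 12*y - 16.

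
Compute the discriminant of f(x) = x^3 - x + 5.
Δ = -671

For a depressed cubic x^3 + p x + q the discriminant is Δ = -4 p^3 - 27 q^2 = -4*(-1)^3 - 27*(5)^2 = 4 - 675 = -671.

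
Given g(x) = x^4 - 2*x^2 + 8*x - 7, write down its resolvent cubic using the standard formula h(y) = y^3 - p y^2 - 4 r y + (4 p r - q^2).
h(y) = y^3 + 2*y^2 + 28*y - 8

Identify coefficients: p = -2, q = 8, r = -7.
Plug into h(y) = y^3 - p y^2 - 4 r y + (4 p r - q^2):
  h(y) = y^3 - (-2) y^2 - 4*(-7) y + (4*(-2)*(-7) - (8)^2)
       = y^3 + (2) y^2 + (28) y + (-8).
Simplifying: h(y) = y^3 + 2*y^2 + 28*y - 8.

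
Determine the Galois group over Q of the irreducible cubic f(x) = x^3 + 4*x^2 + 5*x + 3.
Gal(K/Q) = S_3 (symmetric group of order 6)

Compute the discriminant of x^3 + (4)*x^2 + (5)*x + (3): Δ = -31. Since Δ is not a rational square, the Galois group is not contained in A_3; it must be the full S_3 (irreducibility of the cubic rules out anything smaller).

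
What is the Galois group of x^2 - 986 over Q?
Gal(K/Q) = Z/2Z (cyclic of order 2)

x^2 - 986 is irreducible over Q since 986 is not a rational square. The splitting field Q(sqrt(986)) has degree 2 over Q, and its unique nontrivial automorphism is sqrt(986) ↦ -sqrt(986). Hence Gal(Q(sqrt(986))/Q) = Z/2Z.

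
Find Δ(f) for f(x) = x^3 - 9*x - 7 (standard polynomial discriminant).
Δ = 1593

For a depressed cubic x^3 + p x + q the discriminant is Δ = -4 p^3 - 27 q^2 = -4*(-9)^3 - 27*(-7)^2 = 2916 - 1323 = 1593.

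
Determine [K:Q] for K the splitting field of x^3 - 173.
[K:Q] = 6

x^3 - 173 has one real root r = 173^(1/3) and two complex roots r*zeta_3, r*zeta_3^2 where zeta_3 = e^(2*pi*i/3). The splitting field is Q(r, zeta_3). [Q(r):Q] = 3 and [Q(zeta_3):Q] = 2 with gcd = 1, so [Q(r, zeta_3):Q] = 3 * 2 = 6.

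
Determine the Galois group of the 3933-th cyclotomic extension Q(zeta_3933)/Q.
|Gal(Q(zeta_3933)/Q)| = phi(3933) = 2376; group ≅ (Z/3933Z)^* ≅ Z/6Z × Z/18Z × Z/22Z

The n-th cyclotomic polynomial Φ_3933(x) is the minimal polynomial of zeta_3933 over Q and has degree phi(3933) = 2376. So Q(zeta_3933) is a degree-2376 Galois extension with Galois group (Z/3933Z)^*. By CRT, (Z/3933Z)^* ≅ (Z/9Z)^* × (Z/19Z)^* × (Z/23Z)^*. Each prime-power unit group is (Z/9Z)^* ≅ Z/6Z; (Z/19Z)^* ≅ Z/18Z; (Z/23Z)^* ≅ Z/22Z. Hence Gal(Q(zeta_3933)/Q) ≅ Z/6Z × Z/18Z × Z/22Z.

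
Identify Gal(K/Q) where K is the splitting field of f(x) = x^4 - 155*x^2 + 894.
Gal(K/Q) = V_4 (Klein four-group, Z/2Z × Z/2Z)

f factors as (x^2 - 149)(x^2 - 6), so the splitting field is K = Q(sqrt(149), sqrt(6)). The elements 149, 6, 894 are all non-squares in Q, so sqrt(149) and sqrt(6) generate independent quadratic extensions. Thus [K:Q] = 4 and Gal(K/Q) is generated by the two order-2 automorphisms sqrt(149) ↦ -sqrt(149) and sqrt(6) ↦ -sqrt(6), giving V_4.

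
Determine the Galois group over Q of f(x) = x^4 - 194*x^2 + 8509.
Gal(K/Q) = V_4 (Klein four-group, Z/2Z × Z/2Z)

f factors as (x^2 - 67)(x^2 - 127), so the splitting field is K = Q(sqrt(67), sqrt(127)). The elements 67, 127, 8509 are all non-squares in Q, so sqrt(67) and sqrt(127) generate independent quadratic extensions. Thus [K:Q] = 4 and Gal(K/Q) is generated by the two order-2 automorphisms sqrt(67) ↦ -sqrt(67) and sqrt(127) ↦ -sqrt(127), giving V_4.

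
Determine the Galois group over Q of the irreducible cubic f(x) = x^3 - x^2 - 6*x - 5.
Gal(K/Q) = S_3 (symmetric group of order 6)

Compute the discriminant of x^3 + (-1)*x^2 + (-6)*x + (-5): Δ = -335. Since Δ is not a rational square, the Galois group is not contained in A_3; it must be the full S_3 (irreducibility of the cubic rules out anything smaller).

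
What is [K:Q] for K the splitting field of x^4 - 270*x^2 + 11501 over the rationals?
[K:Q] = 4

f factors as (x^2 - 53)(x^2 - 217); the splitting field is K = Q(sqrt(53), sqrt(217)). Since 53, 217, and 11501 are all non-squares in Q, the three subfields Q(sqrt(53)), Q(sqrt(217)), Q(sqrt(11501)) are distinct degree-2 extensions, so [K:Q] = 4 (Klein four Galois group).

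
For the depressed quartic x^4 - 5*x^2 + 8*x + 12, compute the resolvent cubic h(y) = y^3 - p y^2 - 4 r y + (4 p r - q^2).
h(y) = y^3 + 5*y^2 - 48*y - 304

Identify coefficients: p = -5, q = 8, r = 12.
Plug into h(y) = y^3 - p y^2 - 4 r y + (4 p r - q^2):
  h(y) = y^3 - (-5) y^2 - 4*(12) y + (4*(-5)*(12) - (8)^2)
       = y^3 + (5) y^2 + (-48) y + (-304).
Simplifying: h(y) = y^3 + 5*y^2 - 48*y - 304.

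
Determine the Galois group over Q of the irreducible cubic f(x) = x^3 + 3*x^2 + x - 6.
Gal(K/Q) = S_3 (symmetric group of order 6)

Compute the discriminant of x^3 + (3)*x^2 + (1)*x + (-6): Δ = -643. Since Δ is not a rational square, the Galois group is not contained in A_3; it must be the full S_3 (irreducibility of the cubic rules out anything smaller).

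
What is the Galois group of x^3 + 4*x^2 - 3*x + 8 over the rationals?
Gal(K/Q) = S_3 (symmetric group of order 6)

Compute the discriminant of x^3 + (4)*x^2 + (-3)*x + (8): Δ = -5252. Since Δ is not a rational square, the Galois group is not contained in A_3; it must be the full S_3 (irreducibility of the cubic rules out anything smaller).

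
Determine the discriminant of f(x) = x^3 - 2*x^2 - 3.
Δ = -339

For x^3 + a x^2 + b x + c the discriminant is Δ = 18 a b c - 4 a^3 c + a^2 b^2 - 4 b^3 - 27 c^2.
Plug a = -2, b = 0, c = -3:
  18*(-2)*(0)*(-3) - 4*(-2)^3*(-3) + (-2)^2*(0)^2 - 4*(0)^3 - 27*(-3)^2
  = 0 + (-96) + 0 + (0) + (-243)
  = -339.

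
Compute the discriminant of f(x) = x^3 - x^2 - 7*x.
Δ = 1421

For x^3 + a x^2 + b x + c the discriminant is Δ = 18 a b c - 4 a^3 c + a^2 b^2 - 4 b^3 - 27 c^2.
Plug a = -1, b = -7, c = 0:
  18*(-1)*(-7)*(0) - 4*(-1)^3*(0) + (-1)^2*(-7)^2 - 4*(-7)^3 - 27*(0)^2
  = 0 + (0) + 49 + (1372) + (0)
  = 1421.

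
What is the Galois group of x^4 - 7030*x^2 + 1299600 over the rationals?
Gal(K/Q) = Z/2Z (cyclic of order 2)

f factors as (x^2 - 190)(x^2 - 6840), so the splitting field is K = Q(sqrt(190), sqrt(6840)). The squarefree part of 190 is 190 and the squarefree part of 6840 is also 190, so sqrt(190) and sqrt(6840) are both rational multiples of sqrt(190). Hence Q(sqrt(190)) = Q(sqrt(6840)) = Q(sqrt(190)), and the splitting field collapses to a single degree-2 extension with Galois group Z/2Z.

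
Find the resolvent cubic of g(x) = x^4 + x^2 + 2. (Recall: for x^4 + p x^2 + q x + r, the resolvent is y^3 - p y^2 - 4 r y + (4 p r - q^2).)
h(y) = y^3 - y^2 - 8*y + 8

Identify coefficients: p = 1, q = 0, r = 2.
Plug into h(y) = y^3 - p y^2 - 4 r y + (4 p r - q^2):
  h(y) = y^3 - (1) y^2 - 4*(2) y + (4*(1)*(2) - (0)^2)
       = y^3 + (-1) y^2 + (-8) y + (8).
Simplifying: h(y) = y^3 - y^2 - 8*y + 8.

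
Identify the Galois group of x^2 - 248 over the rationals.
Gal(K/Q) = Z/2Z (cyclic of order 2)

x^2 - 248 is irreducible over Q since 248 is not a rational square. The splitting field Q(sqrt(248)) has degree 2 over Q, and its unique nontrivial automorphism is sqrt(248) ↦ -sqrt(248). Hence Gal(Q(sqrt(248))/Q) = Z/2Z.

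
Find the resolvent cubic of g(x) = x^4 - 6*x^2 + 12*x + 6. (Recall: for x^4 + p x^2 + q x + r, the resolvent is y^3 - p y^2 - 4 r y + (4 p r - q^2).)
h(y) = y^3 + 6*y^2 - 24*y - 288

Identify coefficients: p = -6, q = 12, r = 6.
Plug into h(y) = y^3 - p y^2 - 4 r y + (4 p r - q^2):
  h(y) = y^3 - (-6) y^2 - 4*(6) y + (4*(-6)*(6) - (12)^2)
       = y^3 + (6) y^2 + (-24) y + (-288).
Simplifying: h(y) = y^3 + 6*y^2 - 24*y - 288.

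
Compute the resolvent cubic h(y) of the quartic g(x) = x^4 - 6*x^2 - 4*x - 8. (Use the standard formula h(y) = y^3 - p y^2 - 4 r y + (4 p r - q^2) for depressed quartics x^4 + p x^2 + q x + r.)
h(y) = y^3 + 6*y^2 + 32*y + 176

Identify coefficients: p = -6, q = -4, r = -8.
Plug into h(y) = y^3 - p y^2 - 4 r y + (4 p r - q^2):
  h(y) = y^3 - (-6) y^2 - 4*(-8) y + (4*(-6)*(-8) - (-4)^2)
       = y^3 + (6) y^2 + (32) y + (176).
Simplifying: h(y) = y^3 + 6*y^2 + 32*y + 176.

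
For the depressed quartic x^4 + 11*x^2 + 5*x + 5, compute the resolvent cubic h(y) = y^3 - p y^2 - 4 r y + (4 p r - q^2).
h(y) = y^3 - 11*y^2 - 20*y + 195

Identify coefficients: p = 11, q = 5, r = 5.
Plug into h(y) = y^3 - p y^2 - 4 r y + (4 p r - q^2):
  h(y) = y^3 - (11) y^2 - 4*(5) y + (4*(11)*(5) - (5)^2)
       = y^3 + (-11) y^2 + (-20) y + (195).
Simplifying: h(y) = y^3 - 11*y^2 - 20*y + 195.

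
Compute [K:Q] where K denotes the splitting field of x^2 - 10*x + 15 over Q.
[K:Q] = 2

The discriminant of x^2 + (-10)*x + (15) is b^2 - 4c = 100 - (60) = 40. Since 40 is not a perfect square in Q, the polynomial is irreducible over Q. Its two roots generate a degree-2 extension, so [K:Q] = 2.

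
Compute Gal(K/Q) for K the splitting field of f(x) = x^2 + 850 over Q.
Gal(K/Q) = Z/2Z (cyclic of order 2)

x^2 + 850 is irreducible over Q since -850 is not a rational square. The splitting field Q(sqrt(-850)) has degree 2 over Q, and its unique nontrivial automorphism is sqrt(-850) ↦ -sqrt(-850). Hence Gal(Q(sqrt(-850))/Q) = Z/2Z.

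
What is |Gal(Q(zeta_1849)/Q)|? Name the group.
|Gal(Q(zeta_1849)/Q)| = phi(1849) = 1806; group ≅ (Z/1849Z)^* ≅ Z/1806Z

The n-th cyclotomic polynomial Φ_1849(x) is the minimal polynomial of zeta_1849 over Q and has degree phi(1849) = 1806. So Q(zeta_1849) is a degree-1806 Galois extension with Galois group (Z/1849Z)^*. (Z/1849Z)^* is cyclic since 1849 is an odd prime power (or 4). Hence Gal(Q(zeta_1849)/Q) ≅ Z/1806Z.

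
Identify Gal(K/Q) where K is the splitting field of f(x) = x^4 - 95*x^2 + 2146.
Gal(K/Q) = V_4 (Klein four-group, Z/2Z × Z/2Z)

f factors as (x^2 - 37)(x^2 - 58), so the splitting field is K = Q(sqrt(37), sqrt(58)). The elements 37, 58, 2146 are all non-squares in Q, so sqrt(37) and sqrt(58) generate independent quadratic extensions. Thus [K:Q] = 4 and Gal(K/Q) is generated by the two order-2 automorphisms sqrt(37) ↦ -sqrt(37) and sqrt(58) ↦ -sqrt(58), giving V_4.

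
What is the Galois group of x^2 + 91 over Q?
Gal(K/Q) = Z/2Z (cyclic of order 2)

x^2 + 91 is irreducible over Q since -91 is not a rational square. The splitting field Q(sqrt(-91)) has degree 2 over Q, and its unique nontrivial automorphism is sqrt(-91) ↦ -sqrt(-91). Hence Gal(Q(sqrt(-91))/Q) = Z/2Z.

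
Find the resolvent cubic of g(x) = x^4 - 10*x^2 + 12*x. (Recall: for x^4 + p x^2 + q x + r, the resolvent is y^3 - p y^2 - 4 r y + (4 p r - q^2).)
h(y) = y^3 + 10*y^2 - 144

Identify coefficients: p = -10, q = 12, r = 0.
Plug into h(y) = y^3 - p y^2 - 4 r y + (4 p r - q^2):
  h(y) = y^3 - (-10) y^2 - 4*(0) y + (4*(-10)*(0) - (12)^2)
       = y^3 + (10) y^2 + (0) y + (-144).
Simplifying: h(y) = y^3 + 10*y^2 - 144.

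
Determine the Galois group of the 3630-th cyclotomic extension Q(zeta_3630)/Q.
|Gal(Q(zeta_3630)/Q)| = phi(3630) = 880; group ≅ (Z/3630Z)^* ≅ Z/2Z × Z/4Z × Z/110Z

The n-th cyclotomic polynomial Φ_3630(x) is the minimal polynomial of zeta_3630 over Q and has degree phi(3630) = 880. So Q(zeta_3630) is a degree-880 Galois extension with Galois group (Z/3630Z)^*. By CRT, (Z/3630Z)^* ≅ (Z/2Z)^* × (Z/3Z)^* × (Z/5Z)^* × (Z/121Z)^*. Each prime-power unit group is (Z/2Z)^* ≅ trivial group (order 1); (Z/3Z)^* ≅ Z/2Z; (Z/5Z)^* ≅ Z/4Z; (Z/121Z)^* ≅ Z/110Z. Hence Gal(Q(zeta_3630)/Q) ≅ Z/2Z × Z/4Z × Z/110Z.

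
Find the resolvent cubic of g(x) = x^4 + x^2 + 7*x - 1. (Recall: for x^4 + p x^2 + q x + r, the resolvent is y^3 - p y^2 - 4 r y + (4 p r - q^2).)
h(y) = y^3 - y^2 + 4*y - 53

Identify coefficients: p = 1, q = 7, r = -1.
Plug into h(y) = y^3 - p y^2 - 4 r y + (4 p r - q^2):
  h(y) = y^3 - (1) y^2 - 4*(-1) y + (4*(1)*(-1) - (7)^2)
       = y^3 + (-1) y^2 + (4) y + (-53).
Simplifying: h(y) = y^3 - y^2 + 4*y - 53.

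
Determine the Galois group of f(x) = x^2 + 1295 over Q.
Gal(K/Q) = Z/2Z (cyclic of order 2)

x^2 + 1295 is irreducible over Q since -1295 is not a rational square. The splitting field Q(sqrt(-1295)) has degree 2 over Q, and its unique nontrivial automorphism is sqrt(-1295) ↦ -sqrt(-1295). Hence Gal(Q(sqrt(-1295))/Q) = Z/2Z.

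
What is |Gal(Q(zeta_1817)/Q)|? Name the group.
|Gal(Q(zeta_1817)/Q)| = phi(1817) = 1716; group ≅ (Z/1817Z)^* ≅ Z/22Z × Z/78Z

The n-th cyclotomic polynomial Φ_1817(x) is the minimal polynomial of zeta_1817 over Q and has degree phi(1817) = 1716. So Q(zeta_1817) is a degree-1716 Galois extension with Galois group (Z/1817Z)^*. By CRT, (Z/1817Z)^* ≅ (Z/23Z)^* × (Z/79Z)^*. Each prime-power unit group is (Z/23Z)^* ≅ Z/22Z; (Z/79Z)^* ≅ Z/78Z. Hence Gal(Q(zeta_1817)/Q) ≅ Z/22Z × Z/78Z.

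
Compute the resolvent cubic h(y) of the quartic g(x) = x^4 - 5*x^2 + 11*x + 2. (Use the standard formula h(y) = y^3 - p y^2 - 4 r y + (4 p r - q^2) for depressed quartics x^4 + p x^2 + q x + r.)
h(y) = y^3 + 5*y^2 - 8*y - 161

Identify coefficients: p = -5, q = 11, r = 2.
Plug into h(y) = y^3 - p y^2 - 4 r y + (4 p r - q^2):
  h(y) = y^3 - (-5) y^2 - 4*(2) y + (4*(-5)*(2) - (11)^2)
       = y^3 + (5) y^2 + (-8) y + (-161).
Simplifying: h(y) = y^3 + 5*y^2 - 8*y - 161.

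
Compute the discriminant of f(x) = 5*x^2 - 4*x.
Δ = 16

For a quadratic a x^2 + b x + c the discriminant is Δ = b^2 - 4ac = (-4)^2 - 4*(5)*(0) = 16 - (0) = 16.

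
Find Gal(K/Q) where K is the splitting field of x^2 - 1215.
Gal(K/Q) = Z/2Z (cyclic of order 2)

x^2 - 1215 is irreducible over Q since 1215 is not a rational square. The splitting field Q(sqrt(1215)) has degree 2 over Q, and its unique nontrivial automorphism is sqrt(1215) ↦ -sqrt(1215). Hence Gal(Q(sqrt(1215))/Q) = Z/2Z.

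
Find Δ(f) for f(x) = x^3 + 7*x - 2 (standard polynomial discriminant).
Δ = -1480

For a depressed cubic x^3 + p x + q the discriminant is Δ = -4 p^3 - 27 q^2 = -4*(7)^3 - 27*(-2)^2 = -1372 - 108 = -1480.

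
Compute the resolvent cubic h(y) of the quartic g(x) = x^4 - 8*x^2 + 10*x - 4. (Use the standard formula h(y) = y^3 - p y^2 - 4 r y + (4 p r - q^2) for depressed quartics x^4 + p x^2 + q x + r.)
h(y) = y^3 + 8*y^2 + 16*y + 28

Identify coefficients: p = -8, q = 10, r = -4.
Plug into h(y) = y^3 - p y^2 - 4 r y + (4 p r - q^2):
  h(y) = y^3 - (-8) y^2 - 4*(-4) y + (4*(-8)*(-4) - (10)^2)
       = y^3 + (8) y^2 + (16) y + (28).
Simplifying: h(y) = y^3 + 8*y^2 + 16*y + 28.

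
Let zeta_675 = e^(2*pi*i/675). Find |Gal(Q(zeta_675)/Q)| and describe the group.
|Gal(Q(zeta_675)/Q)| = phi(675) = 360; group ≅ (Z/675Z)^* ≅ Z/18Z × Z/20Z

The n-th cyclotomic polynomial Φ_675(x) is the minimal polynomial of zeta_675 over Q and has degree phi(675) = 360. So Q(zeta_675) is a degree-360 Galois extension with Galois group (Z/675Z)^*. By CRT, (Z/675Z)^* ≅ (Z/27Z)^* × (Z/25Z)^*. Each prime-power unit group is (Z/27Z)^* ≅ Z/18Z; (Z/25Z)^* ≅ Z/20Z. Hence Gal(Q(zeta_675)/Q) ≅ Z/18Z × Z/20Z.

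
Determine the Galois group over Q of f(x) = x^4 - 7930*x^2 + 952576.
Gal(K/Q) = Z/2Z (cyclic of order 2)

f factors as (x^2 - 122)(x^2 - 7808), so the splitting field is K = Q(sqrt(122), sqrt(7808)). The squarefree part of 122 is 122 and the squarefree part of 7808 is also 122, so sqrt(122) and sqrt(7808) are both rational multiples of sqrt(122). Hence Q(sqrt(122)) = Q(sqrt(7808)) = Q(sqrt(122)), and the splitting field collapses to a single degree-2 extension with Galois group Z/2Z.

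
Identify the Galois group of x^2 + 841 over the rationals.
Gal(K/Q) = Z/2Z (cyclic of order 2)

x^2 + 841 is irreducible over Q since -841 is not a rational square. The splitting field Q(sqrt(-841)) has degree 2 over Q, and its unique nontrivial automorphism is sqrt(-841) ↦ -sqrt(-841). Hence Gal(Q(sqrt(-841))/Q) = Z/2Z.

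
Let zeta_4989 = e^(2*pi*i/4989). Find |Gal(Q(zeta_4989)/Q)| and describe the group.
|Gal(Q(zeta_4989)/Q)| = phi(4989) = 3324; group ≅ (Z/4989Z)^* ≅ Z/2Z × Z/1662Z

The n-th cyclotomic polynomial Φ_4989(x) is the minimal polynomial of zeta_4989 over Q and has degree phi(4989) = 3324. So Q(zeta_4989) is a degree-3324 Galois extension with Galois group (Z/4989Z)^*. By CRT, (Z/4989Z)^* ≅ (Z/3Z)^* × (Z/1663Z)^*. Each prime-power unit group is (Z/3Z)^* ≅ Z/2Z; (Z/1663Z)^* ≅ Z/1662Z. Hence Gal(Q(zeta_4989)/Q) ≅ Z/2Z × Z/1662Z.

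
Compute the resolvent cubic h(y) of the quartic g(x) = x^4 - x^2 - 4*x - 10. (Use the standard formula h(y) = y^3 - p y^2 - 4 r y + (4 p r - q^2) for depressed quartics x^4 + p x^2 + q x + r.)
h(y) = y^3 + y^2 + 40*y + 24

Identify coefficients: p = -1, q = -4, r = -10.
Plug into h(y) = y^3 - p y^2 - 4 r y + (4 p r - q^2):
  h(y) = y^3 - (-1) y^2 - 4*(-10) y + (4*(-1)*(-10) - (-4)^2)
       = y^3 + (1) y^2 + (40) y + (24).
Simplifying: h(y) = y^3 + y^2 + 40*y + 24.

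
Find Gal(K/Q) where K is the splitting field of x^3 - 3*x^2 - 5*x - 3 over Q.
Gal(K/Q) = S_3 (symmetric group of order 6)

Compute the discriminant of x^3 + (-3)*x^2 + (-5)*x + (-3): Δ = -652. Since Δ is not a rational square, the Galois group is not contained in A_3; it must be the full S_3 (irreducibility of the cubic rules out anything smaller).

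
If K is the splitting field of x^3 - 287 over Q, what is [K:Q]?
[K:Q] = 6

x^3 - 287 has one real root r = 287^(1/3) and two complex roots r*zeta_3, r*zeta_3^2 where zeta_3 = e^(2*pi*i/3). The splitting field is Q(r, zeta_3). [Q(r):Q] = 3 and [Q(zeta_3):Q] = 2 with gcd = 1, so [Q(r, zeta_3):Q] = 3 * 2 = 6.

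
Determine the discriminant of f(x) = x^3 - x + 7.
Δ = -1319

For a depressed cubic x^3 + p x + q the discriminant is Δ = -4 p^3 - 27 q^2 = -4*(-1)^3 - 27*(7)^2 = 4 - 1323 = -1319.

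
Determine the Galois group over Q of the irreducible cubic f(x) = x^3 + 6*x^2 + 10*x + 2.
Gal(K/Q) = S_3 (symmetric group of order 6)

Compute the discriminant of x^3 + (6)*x^2 + (10)*x + (2): Δ = -76. Since Δ is not a rational square, the Galois group is not contained in A_3; it must be the full S_3 (irreducibility of the cubic rules out anything smaller).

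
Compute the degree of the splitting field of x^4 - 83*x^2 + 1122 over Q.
[K:Q] = 4

f factors as (x^2 - 66)(x^2 - 17); the splitting field is K = Q(sqrt(66), sqrt(17)). Since 66, 17, and 1122 are all non-squares in Q, the three subfields Q(sqrt(66)), Q(sqrt(17)), Q(sqrt(1122)) are distinct degree-2 extensions, so [K:Q] = 4 (Klein four Galois group).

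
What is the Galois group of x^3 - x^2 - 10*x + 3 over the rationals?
Gal(K/Q) = S_3 (symmetric group of order 6)

Compute the discriminant of x^3 + (-1)*x^2 + (-10)*x + (3): Δ = 4409. Since Δ is not a rational square, the Galois group is not contained in A_3; it must be the full S_3 (irreducibility of the cubic rules out anything smaller).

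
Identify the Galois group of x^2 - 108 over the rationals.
Gal(K/Q) = Z/2Z (cyclic of order 2)

x^2 - 108 is irreducible over Q since 108 is not a rational square. The splitting field Q(sqrt(108)) has degree 2 over Q, and its unique nontrivial automorphism is sqrt(108) ↦ -sqrt(108). Hence Gal(Q(sqrt(108))/Q) = Z/2Z.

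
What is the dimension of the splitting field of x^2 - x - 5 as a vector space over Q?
[K:Q] = 2

The discriminant of x^2 + (-1)*x + (-5) is b^2 - 4c = 1 - (-20) = 21. Since 21 is not a perfect square in Q, the polynomial is irreducible over Q. Its two roots generate a degree-2 extension, so [K:Q] = 2.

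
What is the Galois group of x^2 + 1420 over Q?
Gal(K/Q) = Z/2Z (cyclic of order 2)

x^2 + 1420 is irreducible over Q since -1420 is not a rational square. The splitting field Q(sqrt(-1420)) has degree 2 over Q, and its unique nontrivial automorphism is sqrt(-1420) ↦ -sqrt(-1420). Hence Gal(Q(sqrt(-1420))/Q) = Z/2Z.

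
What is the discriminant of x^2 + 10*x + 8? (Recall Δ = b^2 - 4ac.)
Δ = 68

For a quadratic a x^2 + b x + c the discriminant is Δ = b^2 - 4ac = (10)^2 - 4*(1)*(8) = 100 - (32) = 68.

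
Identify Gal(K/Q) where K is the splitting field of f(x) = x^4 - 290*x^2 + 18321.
Gal(K/Q) = V_4 (Klein four-group, Z/2Z × Z/2Z)

f factors as (x^2 - 93)(x^2 - 197), so the splitting field is K = Q(sqrt(93), sqrt(197)). The elements 93, 197, 18321 are all non-squares in Q, so sqrt(93) and sqrt(197) generate independent quadratic extensions. Thus [K:Q] = 4 and Gal(K/Q) is generated by the two order-2 automorphisms sqrt(93) ↦ -sqrt(93) and sqrt(197) ↦ -sqrt(197), giving V_4.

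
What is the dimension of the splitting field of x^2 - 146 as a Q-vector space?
[K:Q] = 2

The polynomial x^2 - 146 is irreducible over Q since 146 is not a perfect square. Its splitting field is Q(sqrt(146)), which has degree 2 over Q.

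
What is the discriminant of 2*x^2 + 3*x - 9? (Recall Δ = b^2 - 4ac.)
Δ = 81

For a quadratic a x^2 + b x + c the discriminant is Δ = b^2 - 4ac = (3)^2 - 4*(2)*(-9) = 9 - (-72) = 81.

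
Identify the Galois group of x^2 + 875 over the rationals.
Gal(K/Q) = Z/2Z (cyclic of order 2)

x^2 + 875 is irreducible over Q since -875 is not a rational square. The splitting field Q(sqrt(-875)) has degree 2 over Q, and its unique nontrivial automorphism is sqrt(-875) ↦ -sqrt(-875). Hence Gal(Q(sqrt(-875))/Q) = Z/2Z.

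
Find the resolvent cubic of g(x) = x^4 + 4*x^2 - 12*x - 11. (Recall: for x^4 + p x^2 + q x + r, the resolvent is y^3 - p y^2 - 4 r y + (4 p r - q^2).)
h(y) = y^3 - 4*y^2 + 44*y - 320

Identify coefficients: p = 4, q = -12, r = -11.
Plug into h(y) = y^3 - p y^2 - 4 r y + (4 p r - q^2):
  h(y) = y^3 - (4) y^2 - 4*(-11) y + (4*(4)*(-11) - (-12)^2)
       = y^3 + (-4) y^2 + (44) y + (-320).
Simplifying: h(y) = y^3 - 4*y^2 + 44*y - 320.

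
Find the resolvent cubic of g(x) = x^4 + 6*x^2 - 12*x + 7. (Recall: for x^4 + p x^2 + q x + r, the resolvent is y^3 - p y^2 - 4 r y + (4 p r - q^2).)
h(y) = y^3 - 6*y^2 - 28*y + 24

Identify coefficients: p = 6, q = -12, r = 7.
Plug into h(y) = y^3 - p y^2 - 4 r y + (4 p r - q^2):
  h(y) = y^3 - (6) y^2 - 4*(7) y + (4*(6)*(7) - (-12)^2)
       = y^3 + (-6) y^2 + (-28) y + (24).
Simplifying: h(y) = y^3 - 6*y^2 - 28*y + 24.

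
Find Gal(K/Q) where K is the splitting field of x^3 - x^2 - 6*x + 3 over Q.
Gal(K/Q) = S_3 (symmetric group of order 6)

Compute the discriminant of x^3 + (-1)*x^2 + (-6)*x + (3): Δ = 993. Since Δ is not a rational square, the Galois group is not contained in A_3; it must be the full S_3 (irreducibility of the cubic rules out anything smaller).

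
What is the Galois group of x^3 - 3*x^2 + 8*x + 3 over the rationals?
Gal(K/Q) = S_3 (symmetric group of order 6)

Compute the discriminant of x^3 + (-3)*x^2 + (8)*x + (3): Δ = -2687. Since Δ is not a rational square, the Galois group is not contained in A_3; it must be the full S_3 (irreducibility of the cubic rules out anything smaller).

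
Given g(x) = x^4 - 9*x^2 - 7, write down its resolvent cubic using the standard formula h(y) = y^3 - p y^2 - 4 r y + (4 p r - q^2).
h(y) = y^3 + 9*y^2 + 28*y + 252

Identify coefficients: p = -9, q = 0, r = -7.
Plug into h(y) = y^3 - p y^2 - 4 r y + (4 p r - q^2):
  h(y) = y^3 - (-9) y^2 - 4*(-7) y + (4*(-9)*(-7) - (0)^2)
       = y^3 + (9) y^2 + (28) y + (252).
Simplifying: h(y) = y^3 + 9*y^2 + 28*y + 252.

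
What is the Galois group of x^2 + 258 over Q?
Gal(K/Q) = Z/2Z (cyclic of order 2)

x^2 + 258 is irreducible over Q since -258 is not a rational square. The splitting field Q(sqrt(-258)) has degree 2 over Q, and its unique nontrivial automorphism is sqrt(-258) ↦ -sqrt(-258). Hence Gal(Q(sqrt(-258))/Q) = Z/2Z.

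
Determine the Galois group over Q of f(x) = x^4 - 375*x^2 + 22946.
Gal(K/Q) = V_4 (Klein four-group, Z/2Z × Z/2Z)

f factors as (x^2 - 298)(x^2 - 77), so the splitting field is K = Q(sqrt(298), sqrt(77)). The elements 298, 77, 22946 are all non-squares in Q, so sqrt(298) and sqrt(77) generate independent quadratic extensions. Thus [K:Q] = 4 and Gal(K/Q) is generated by the two order-2 automorphisms sqrt(298) ↦ -sqrt(298) and sqrt(77) ↦ -sqrt(77), giving V_4.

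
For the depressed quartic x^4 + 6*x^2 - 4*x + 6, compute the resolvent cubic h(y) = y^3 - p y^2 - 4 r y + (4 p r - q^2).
h(y) = y^3 - 6*y^2 - 24*y + 128

Identify coefficients: p = 6, q = -4, r = 6.
Plug into h(y) = y^3 - p y^2 - 4 r y + (4 p r - q^2):
  h(y) = y^3 - (6) y^2 - 4*(6) y + (4*(6)*(6) - (-4)^2)
       = y^3 + (-6) y^2 + (-24) y + (128).
Simplifying: h(y) = y^3 - 6*y^2 - 24*y + 128.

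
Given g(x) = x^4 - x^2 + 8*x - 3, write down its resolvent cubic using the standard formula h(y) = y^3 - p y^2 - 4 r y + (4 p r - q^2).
h(y) = y^3 + y^2 + 12*y - 52

Identify coefficients: p = -1, q = 8, r = -3.
Plug into h(y) = y^3 - p y^2 - 4 r y + (4 p r - q^2):
  h(y) = y^3 - (-1) y^2 - 4*(-3) y + (4*(-1)*(-3) - (8)^2)
       = y^3 + (1) y^2 + (12) y + (-52).
Simplifying: h(y) = y^3 + y^2 + 12*y - 52.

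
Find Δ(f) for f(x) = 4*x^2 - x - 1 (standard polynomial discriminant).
Δ = 17

For a quadratic a x^2 + b x + c the discriminant is Δ = b^2 - 4ac = (-1)^2 - 4*(4)*(-1) = 1 - (-16) = 17.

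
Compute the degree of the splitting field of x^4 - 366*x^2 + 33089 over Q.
[K:Q] = 4

f factors as (x^2 - 203)(x^2 - 163); the splitting field is K = Q(sqrt(203), sqrt(163)). Since 203, 163, and 33089 are all non-squares in Q, the three subfields Q(sqrt(203)), Q(sqrt(163)), Q(sqrt(33089)) are distinct degree-2 extensions, so [K:Q] = 4 (Klein four Galois group).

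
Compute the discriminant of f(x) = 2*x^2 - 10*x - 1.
Δ = 108

For a quadratic a x^2 + b x + c the discriminant is Δ = b^2 - 4ac = (-10)^2 - 4*(2)*(-1) = 100 - (-8) = 108.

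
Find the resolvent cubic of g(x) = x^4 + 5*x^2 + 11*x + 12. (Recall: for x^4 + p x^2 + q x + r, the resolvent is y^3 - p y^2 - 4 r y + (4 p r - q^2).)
h(y) = y^3 - 5*y^2 - 48*y + 119

Identify coefficients: p = 5, q = 11, r = 12.
Plug into h(y) = y^3 - p y^2 - 4 r y + (4 p r - q^2):
  h(y) = y^3 - (5) y^2 - 4*(12) y + (4*(5)*(12) - (11)^2)
       = y^3 + (-5) y^2 + (-48) y + (119).
Simplifying: h(y) = y^3 - 5*y^2 - 48*y + 119.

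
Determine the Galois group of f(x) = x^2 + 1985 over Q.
Gal(K/Q) = Z/2Z (cyclic of order 2)

x^2 + 1985 is irreducible over Q since -1985 is not a rational square. The splitting field Q(sqrt(-1985)) has degree 2 over Q, and its unique nontrivial automorphism is sqrt(-1985) ↦ -sqrt(-1985). Hence Gal(Q(sqrt(-1985))/Q) = Z/2Z.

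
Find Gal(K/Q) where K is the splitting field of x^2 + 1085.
Gal(K/Q) = Z/2Z (cyclic of order 2)

x^2 + 1085 is irreducible over Q since -1085 is not a rational square. The splitting field Q(sqrt(-1085)) has degree 2 over Q, and its unique nontrivial automorphism is sqrt(-1085) ↦ -sqrt(-1085). Hence Gal(Q(sqrt(-1085))/Q) = Z/2Z.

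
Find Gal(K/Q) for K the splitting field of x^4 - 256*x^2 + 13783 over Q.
Gal(K/Q) = V_4 (Klein four-group, Z/2Z × Z/2Z)

f factors as (x^2 - 179)(x^2 - 77), so the splitting field is K = Q(sqrt(179), sqrt(77)). The elements 179, 77, 13783 are all non-squares in Q, so sqrt(179) and sqrt(77) generate independent quadratic extensions. Thus [K:Q] = 4 and Gal(K/Q) is generated by the two order-2 automorphisms sqrt(179) ↦ -sqrt(179) and sqrt(77) ↦ -sqrt(77), giving V_4.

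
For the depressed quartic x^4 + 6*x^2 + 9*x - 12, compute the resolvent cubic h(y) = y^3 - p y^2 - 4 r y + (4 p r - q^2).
h(y) = y^3 - 6*y^2 + 48*y - 369

Identify coefficients: p = 6, q = 9, r = -12.
Plug into h(y) = y^3 - p y^2 - 4 r y + (4 p r - q^2):
  h(y) = y^3 - (6) y^2 - 4*(-12) y + (4*(6)*(-12) - (9)^2)
       = y^3 + (-6) y^2 + (48) y + (-369).
Simplifying: h(y) = y^3 - 6*y^2 + 48*y - 369.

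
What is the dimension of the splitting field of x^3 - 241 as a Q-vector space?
[K:Q] = 6

x^3 - 241 has one real root r = 241^(1/3) and two complex roots r*zeta_3, r*zeta_3^2 where zeta_3 = e^(2*pi*i/3). The splitting field is Q(r, zeta_3). [Q(r):Q] = 3 and [Q(zeta_3):Q] = 2 with gcd = 1, so [Q(r, zeta_3):Q] = 3 * 2 = 6.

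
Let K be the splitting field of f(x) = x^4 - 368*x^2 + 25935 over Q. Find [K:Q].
[K:Q] = 4

f factors as (x^2 - 273)(x^2 - 95); the splitting field is K = Q(sqrt(273), sqrt(95)). Since 273, 95, and 25935 are all non-squares in Q, the three subfields Q(sqrt(273)), Q(sqrt(95)), Q(sqrt(25935)) are distinct degree-2 extensions, so [K:Q] = 4 (Klein four Galois group).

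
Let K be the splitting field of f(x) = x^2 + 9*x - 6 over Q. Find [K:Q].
[K:Q] = 2

The discriminant of x^2 + (9)*x + (-6) is b^2 - 4c = 81 - (-24) = 105. Since 105 is not a perfect square in Q, the polynomial is irreducible over Q. Its two roots generate a degree-2 extension, so [K:Q] = 2.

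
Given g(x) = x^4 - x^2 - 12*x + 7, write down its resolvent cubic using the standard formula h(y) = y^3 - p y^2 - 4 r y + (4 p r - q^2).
h(y) = y^3 + y^2 - 28*y - 172

Identify coefficients: p = -1, q = -12, r = 7.
Plug into h(y) = y^3 - p y^2 - 4 r y + (4 p r - q^2):
  h(y) = y^3 - (-1) y^2 - 4*(7) y + (4*(-1)*(7) - (-12)^2)
       = y^3 + (1) y^2 + (-28) y + (-172).
Simplifying: h(y) = y^3 + y^2 - 28*y - 172.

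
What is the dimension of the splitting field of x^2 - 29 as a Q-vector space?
[K:Q] = 2

The polynomial x^2 - 29 is irreducible over Q since 29 is not a perfect square. Its splitting field is Q(sqrt(29)), which has degree 2 over Q.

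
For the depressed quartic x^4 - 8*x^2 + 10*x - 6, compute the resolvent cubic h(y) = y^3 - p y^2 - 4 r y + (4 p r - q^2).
h(y) = y^3 + 8*y^2 + 24*y + 92

Identify coefficients: p = -8, q = 10, r = -6.
Plug into h(y) = y^3 - p y^2 - 4 r y + (4 p r - q^2):
  h(y) = y^3 - (-8) y^2 - 4*(-6) y + (4*(-8)*(-6) - (10)^2)
       = y^3 + (8) y^2 + (24) y + (92).
Simplifying: h(y) = y^3 + 8*y^2 + 24*y + 92.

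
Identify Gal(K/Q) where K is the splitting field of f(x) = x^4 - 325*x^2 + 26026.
Gal(K/Q) = V_4 (Klein four-group, Z/2Z × Z/2Z)

f factors as (x^2 - 143)(x^2 - 182), so the splitting field is K = Q(sqrt(143), sqrt(182)). The elements 143, 182, 26026 are all non-squares in Q, so sqrt(143) and sqrt(182) generate independent quadratic extensions. Thus [K:Q] = 4 and Gal(K/Q) is generated by the two order-2 automorphisms sqrt(143) ↦ -sqrt(143) and sqrt(182) ↦ -sqrt(182), giving V_4.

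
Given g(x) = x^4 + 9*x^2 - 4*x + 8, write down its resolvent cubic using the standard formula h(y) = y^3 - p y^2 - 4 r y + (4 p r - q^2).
h(y) = y^3 - 9*y^2 - 32*y + 272

Identify coefficients: p = 9, q = -4, r = 8.
Plug into h(y) = y^3 - p y^2 - 4 r y + (4 p r - q^2):
  h(y) = y^3 - (9) y^2 - 4*(8) y + (4*(9)*(8) - (-4)^2)
       = y^3 + (-9) y^2 + (-32) y + (272).
Simplifying: h(y) = y^3 - 9*y^2 - 32*y + 272.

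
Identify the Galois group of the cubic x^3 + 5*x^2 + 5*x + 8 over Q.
Gal(K/Q) = S_3 (symmetric group of order 6)

Compute the discriminant of x^3 + (5)*x^2 + (5)*x + (8): Δ = -2003. Since Δ is not a rational square, the Galois group is not contained in A_3; it must be the full S_3 (irreducibility of the cubic rules out anything smaller).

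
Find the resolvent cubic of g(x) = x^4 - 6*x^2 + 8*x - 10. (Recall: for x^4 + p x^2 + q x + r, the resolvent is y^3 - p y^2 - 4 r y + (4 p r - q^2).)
h(y) = y^3 + 6*y^2 + 40*y + 176

Identify coefficients: p = -6, q = 8, r = -10.
Plug into h(y) = y^3 - p y^2 - 4 r y + (4 p r - q^2):
  h(y) = y^3 - (-6) y^2 - 4*(-10) y + (4*(-6)*(-10) - (8)^2)
       = y^3 + (6) y^2 + (40) y + (176).
Simplifying: h(y) = y^3 + 6*y^2 + 40*y + 176.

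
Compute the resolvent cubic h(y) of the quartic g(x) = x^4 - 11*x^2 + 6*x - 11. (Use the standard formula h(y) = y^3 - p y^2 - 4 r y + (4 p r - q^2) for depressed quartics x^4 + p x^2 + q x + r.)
h(y) = y^3 + 11*y^2 + 44*y + 448

Identify coefficients: p = -11, q = 6, r = -11.
Plug into h(y) = y^3 - p y^2 - 4 r y + (4 p r - q^2):
  h(y) = y^3 - (-11) y^2 - 4*(-11) y + (4*(-11)*(-11) - (6)^2)
       = y^3 + (11) y^2 + (44) y + (448).
Simplifying: h(y) = y^3 + 11*y^2 + 44*y + 448.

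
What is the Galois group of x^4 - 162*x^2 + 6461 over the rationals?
Gal(K/Q) = V_4 (Klein four-group, Z/2Z × Z/2Z)

f factors as (x^2 - 91)(x^2 - 71), so the splitting field is K = Q(sqrt(91), sqrt(71)). The elements 91, 71, 6461 are all non-squares in Q, so sqrt(91) and sqrt(71) generate independent quadratic extensions. Thus [K:Q] = 4 and Gal(K/Q) is generated by the two order-2 automorphisms sqrt(91) ↦ -sqrt(91) and sqrt(71) ↦ -sqrt(71), giving V_4.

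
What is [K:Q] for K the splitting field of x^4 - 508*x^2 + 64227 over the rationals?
[K:Q] = 4

f factors as (x^2 - 271)(x^2 - 237); the splitting field is K = Q(sqrt(271), sqrt(237)). Since 271, 237, and 64227 are all non-squares in Q, the three subfields Q(sqrt(271)), Q(sqrt(237)), Q(sqrt(64227)) are distinct degree-2 extensions, so [K:Q] = 4 (Klein four Galois group).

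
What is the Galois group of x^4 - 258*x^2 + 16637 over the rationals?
Gal(K/Q) = V_4 (Klein four-group, Z/2Z × Z/2Z)

f factors as (x^2 - 131)(x^2 - 127), so the splitting field is K = Q(sqrt(131), sqrt(127)). The elements 131, 127, 16637 are all non-squares in Q, so sqrt(131) and sqrt(127) generate independent quadratic extensions. Thus [K:Q] = 4 and Gal(K/Q) is generated by the two order-2 automorphisms sqrt(131) ↦ -sqrt(131) and sqrt(127) ↦ -sqrt(127), giving V_4.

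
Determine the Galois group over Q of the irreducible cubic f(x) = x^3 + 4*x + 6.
Gal(K/Q) = S_3 (symmetric group of order 6)

Compute the discriminant of x^3 + (0)*x^2 + (4)*x + (6): Δ = -1228. Since Δ is not a rational square, the Galois group is not contained in A_3; it must be the full S_3 (irreducibility of the cubic rules out anything smaller).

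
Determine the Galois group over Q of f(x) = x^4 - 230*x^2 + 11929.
Gal(K/Q) = V_4 (Klein four-group, Z/2Z × Z/2Z)

f factors as (x^2 - 151)(x^2 - 79), so the splitting field is K = Q(sqrt(151), sqrt(79)). The elements 151, 79, 11929 are all non-squares in Q, so sqrt(151) and sqrt(79) generate independent quadratic extensions. Thus [K:Q] = 4 and Gal(K/Q) is generated by the two order-2 automorphisms sqrt(151) ↦ -sqrt(151) and sqrt(79) ↦ -sqrt(79), giving V_4.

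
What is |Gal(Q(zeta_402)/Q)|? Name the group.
|Gal(Q(zeta_402)/Q)| = phi(402) = 132; group ≅ (Z/402Z)^* ≅ Z/2Z × Z/66Z

The n-th cyclotomic polynomial Φ_402(x) is the minimal polynomial of zeta_402 over Q and has degree phi(402) = 132. So Q(zeta_402) is a degree-132 Galois extension with Galois group (Z/402Z)^*. By CRT, (Z/402Z)^* ≅ (Z/2Z)^* × (Z/3Z)^* × (Z/67Z)^*. Each prime-power unit group is (Z/2Z)^* ≅ trivial group (order 1); (Z/3Z)^* ≅ Z/2Z; (Z/67Z)^* ≅ Z/66Z. Hence Gal(Q(zeta_402)/Q) ≅ Z/2Z × Z/66Z.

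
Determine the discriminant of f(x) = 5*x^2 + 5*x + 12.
Δ = -215

For a quadratic a x^2 + b x + c the discriminant is Δ = b^2 - 4ac = (5)^2 - 4*(5)*(12) = 25 - (240) = -215.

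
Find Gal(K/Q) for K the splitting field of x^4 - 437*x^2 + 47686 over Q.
Gal(K/Q) = V_4 (Klein four-group, Z/2Z × Z/2Z)

f factors as (x^2 - 211)(x^2 - 226), so the splitting field is K = Q(sqrt(211), sqrt(226)). The elements 211, 226, 47686 are all non-squares in Q, so sqrt(211) and sqrt(226) generate independent quadratic extensions. Thus [K:Q] = 4 and Gal(K/Q) is generated by the two order-2 automorphisms sqrt(211) ↦ -sqrt(211) and sqrt(226) ↦ -sqrt(226), giving V_4.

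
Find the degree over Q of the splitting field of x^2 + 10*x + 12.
[K:Q] = 2

The discriminant of x^2 + (10)*x + (12) is b^2 - 4c = 100 - (48) = 52. Since 52 is not a perfect square in Q, the polynomial is irreducible over Q. Its two roots generate a degree-2 extension, so [K:Q] = 2.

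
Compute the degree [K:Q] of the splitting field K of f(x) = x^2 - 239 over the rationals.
[K:Q] = 2

The polynomial x^2 - 239 is irreducible over Q since 239 is not a perfect square. Its splitting field is Q(sqrt(239)), which has degree 2 over Q.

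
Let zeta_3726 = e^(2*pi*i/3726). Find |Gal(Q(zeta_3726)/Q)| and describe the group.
|Gal(Q(zeta_3726)/Q)| = phi(3726) = 1188; group ≅ (Z/3726Z)^* ≅ Z/22Z × Z/54Z

The n-th cyclotomic polynomial Φ_3726(x) is the minimal polynomial of zeta_3726 over Q and has degree phi(3726) = 1188. So Q(zeta_3726) is a degree-1188 Galois extension with Galois group (Z/3726Z)^*. By CRT, (Z/3726Z)^* ≅ (Z/2Z)^* × (Z/81Z)^* × (Z/23Z)^*. Each prime-power unit group is (Z/2Z)^* ≅ trivial group (order 1); (Z/81Z)^* ≅ Z/54Z; (Z/23Z)^* ≅ Z/22Z. Hence Gal(Q(zeta_3726)/Q) ≅ Z/22Z × Z/54Z.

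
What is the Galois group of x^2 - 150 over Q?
Gal(K/Q) = Z/2Z (cyclic of order 2)

x^2 - 150 is irreducible over Q since 150 is not a rational square. The splitting field Q(sqrt(150)) has degree 2 over Q, and its unique nontrivial automorphism is sqrt(150) ↦ -sqrt(150). Hence Gal(Q(sqrt(150))/Q) = Z/2Z.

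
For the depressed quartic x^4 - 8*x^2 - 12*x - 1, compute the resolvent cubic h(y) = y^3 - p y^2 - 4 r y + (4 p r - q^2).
h(y) = y^3 + 8*y^2 + 4*y - 112

Identify coefficients: p = -8, q = -12, r = -1.
Plug into h(y) = y^3 - p y^2 - 4 r y + (4 p r - q^2):
  h(y) = y^3 - (-8) y^2 - 4*(-1) y + (4*(-8)*(-1) - (-12)^2)
       = y^3 + (8) y^2 + (4) y + (-112).
Simplifying: h(y) = y^3 + 8*y^2 + 4*y - 112.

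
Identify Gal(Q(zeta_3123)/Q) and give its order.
|Gal(Q(zeta_3123)/Q)| = phi(3123) = 2076; group ≅ (Z/3123Z)^* ≅ Z/6Z × Z/346Z

The n-th cyclotomic polynomial Φ_3123(x) is the minimal polynomial of zeta_3123 over Q and has degree phi(3123) = 2076. So Q(zeta_3123) is a degree-2076 Galois extension with Galois group (Z/3123Z)^*. By CRT, (Z/3123Z)^* ≅ (Z/9Z)^* × (Z/347Z)^*. Each prime-power unit group is (Z/9Z)^* ≅ Z/6Z; (Z/347Z)^* ≅ Z/346Z. Hence Gal(Q(zeta_3123)/Q) ≅ Z/6Z × Z/346Z.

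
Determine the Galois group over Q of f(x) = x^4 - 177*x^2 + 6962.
Gal(K/Q) = V_4 (Klein four-group, Z/2Z × Z/2Z)

f factors as (x^2 - 59)(x^2 - 118), so the splitting field is K = Q(sqrt(59), sqrt(118)). The elements 59, 118, 6962 are all non-squares in Q, so sqrt(59) and sqrt(118) generate independent quadratic extensions. Thus [K:Q] = 4 and Gal(K/Q) is generated by the two order-2 automorphisms sqrt(59) ↦ -sqrt(59) and sqrt(118) ↦ -sqrt(118), giving V_4.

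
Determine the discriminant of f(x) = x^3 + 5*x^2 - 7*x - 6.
Δ = 8405

For x^3 + a x^2 + b x + c the discriminant is Δ = 18 a b c - 4 a^3 c + a^2 b^2 - 4 b^3 - 27 c^2.
Plug a = 5, b = -7, c = -6:
  18*(5)*(-7)*(-6) - 4*(5)^3*(-6) + (5)^2*(-7)^2 - 4*(-7)^3 - 27*(-6)^2
  = 3780 + (3000) + 1225 + (1372) + (-972)
  = 8405.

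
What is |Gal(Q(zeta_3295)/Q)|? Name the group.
|Gal(Q(zeta_3295)/Q)| = phi(3295) = 2632; group ≅ (Z/3295Z)^* ≅ Z/4Z × Z/658Z

The n-th cyclotomic polynomial Φ_3295(x) is the minimal polynomial of zeta_3295 over Q and has degree phi(3295) = 2632. So Q(zeta_3295) is a degree-2632 Galois extension with Galois group (Z/3295Z)^*. By CRT, (Z/3295Z)^* ≅ (Z/5Z)^* × (Z/659Z)^*. Each prime-power unit group is (Z/5Z)^* ≅ Z/4Z; (Z/659Z)^* ≅ Z/658Z. Hence Gal(Q(zeta_3295)/Q) ≅ Z/4Z × Z/658Z.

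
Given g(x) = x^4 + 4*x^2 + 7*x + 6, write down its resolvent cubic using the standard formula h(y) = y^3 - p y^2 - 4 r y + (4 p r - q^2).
h(y) = y^3 - 4*y^2 - 24*y + 47

Identify coefficients: p = 4, q = 7, r = 6.
Plug into h(y) = y^3 - p y^2 - 4 r y + (4 p r - q^2):
  h(y) = y^3 - (4) y^2 - 4*(6) y + (4*(4)*(6) - (7)^2)
       = y^3 + (-4) y^2 + (-24) y + (47).
Simplifying: h(y) = y^3 - 4*y^2 - 24*y + 47.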